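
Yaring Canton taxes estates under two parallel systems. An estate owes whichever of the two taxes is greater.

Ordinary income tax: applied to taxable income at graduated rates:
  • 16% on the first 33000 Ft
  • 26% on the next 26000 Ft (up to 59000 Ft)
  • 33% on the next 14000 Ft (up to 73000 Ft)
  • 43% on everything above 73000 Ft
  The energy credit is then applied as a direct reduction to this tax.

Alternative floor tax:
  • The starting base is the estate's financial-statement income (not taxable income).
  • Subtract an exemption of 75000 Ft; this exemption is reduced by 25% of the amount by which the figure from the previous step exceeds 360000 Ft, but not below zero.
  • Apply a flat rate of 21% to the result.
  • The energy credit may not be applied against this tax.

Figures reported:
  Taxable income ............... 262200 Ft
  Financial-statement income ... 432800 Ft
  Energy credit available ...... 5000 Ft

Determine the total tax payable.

Ordinary income tax:
  33000 Ft × 16% = 5280 Ft
  26000 Ft × 26% = 6760 Ft
  14000 Ft × 33% = 4620 Ft
  189200 Ft × 43% = 81356 Ft
  → 98016 Ft
  Less energy credit 5000 Ft → 93016 Ft

Alternative floor tax:
  Base (financial-statement income): 432800 Ft
  Exemption: 75000 Ft − 25% × (432800 Ft − 360000 Ft) = 75000 Ft − 18200 Ft = 56800 Ft
  Base: 432800 Ft − 56800 Ft = 376000 Ft
  376000 Ft × 21% = 78960 Ft

93016 Ft > 78960 Ft, so the ordinary income tax governs.

93016 Ft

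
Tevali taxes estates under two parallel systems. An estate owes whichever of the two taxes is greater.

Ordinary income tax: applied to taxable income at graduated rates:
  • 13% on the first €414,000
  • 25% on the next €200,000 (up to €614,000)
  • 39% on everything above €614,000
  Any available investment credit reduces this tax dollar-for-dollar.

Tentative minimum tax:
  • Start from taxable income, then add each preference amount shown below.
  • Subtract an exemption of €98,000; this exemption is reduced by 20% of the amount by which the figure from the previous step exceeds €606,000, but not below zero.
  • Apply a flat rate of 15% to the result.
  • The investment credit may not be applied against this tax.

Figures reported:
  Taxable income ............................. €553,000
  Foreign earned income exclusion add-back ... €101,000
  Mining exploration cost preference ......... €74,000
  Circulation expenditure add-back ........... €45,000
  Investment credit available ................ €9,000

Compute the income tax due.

€106,260

Tentative minimum tax:
  Adjusted income: €553,000 + €101,000 + €74,000 + €45,000 = €773,000
  Exemption: €98,000 − 20% × (€773,000 − €606,000) = €98,000 − €33,400 = €64,600
  Base: €773,000 − €64,600 = €708,400
  €708,400 × 15% = €106,260

Ordinary income tax:
  €414,000 × 13% = €53,820
  €139,000 × 25% = €34,750
  → €88,570
  Less investment credit €9,000 → €79,570

€106,260 > €79,570, so the tentative minimum tax is the binding amount.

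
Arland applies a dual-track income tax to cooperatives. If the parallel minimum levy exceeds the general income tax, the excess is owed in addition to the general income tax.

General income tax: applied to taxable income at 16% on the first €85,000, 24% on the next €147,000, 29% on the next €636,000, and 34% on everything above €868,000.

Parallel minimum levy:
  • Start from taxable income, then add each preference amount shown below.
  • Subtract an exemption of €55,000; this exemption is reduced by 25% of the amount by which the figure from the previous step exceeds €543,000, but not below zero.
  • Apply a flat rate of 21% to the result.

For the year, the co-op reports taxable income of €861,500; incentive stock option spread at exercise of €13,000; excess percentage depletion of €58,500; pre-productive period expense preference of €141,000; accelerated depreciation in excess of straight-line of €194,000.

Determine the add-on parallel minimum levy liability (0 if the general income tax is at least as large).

Parallel minimum levy:
  Adjusted income: €861,500 + €13,000 + €58,500 + €141,000 + €194,000 = €1,268,000
  Exemption: 25% × (€1,268,000 − €543,000) = €181,250 ≥ €55,000, so the exemption is fully phased out
  Base: €1,268,000 − €0 = €1,268,000
  €1,268,000 × 21% = €266,280

General income tax:
  €85,000 × 16% = €13,600
  €147,000 × 24% = €35,280
  €629,500 × 29% = €182,555
  → €231,435

Excess of parallel minimum levy over general income tax: €266,280 − €231,435 = €34,845.

€34,845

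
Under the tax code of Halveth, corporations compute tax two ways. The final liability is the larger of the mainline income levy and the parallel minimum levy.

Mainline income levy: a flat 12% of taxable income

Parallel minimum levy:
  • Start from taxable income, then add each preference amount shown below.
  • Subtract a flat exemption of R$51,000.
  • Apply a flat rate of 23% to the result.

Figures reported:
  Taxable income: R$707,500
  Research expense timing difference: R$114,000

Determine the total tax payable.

R$177,215

Parallel minimum levy:
  Adjusted income: R$707,500 + R$114,000 = R$821,500
  Less exemption R$51,000 → base R$770,500
  R$770,500 × 23% = R$177,215

Mainline income levy:
  R$707,500 × 12% = R$84,900

R$177,215 > R$84,900, so the parallel minimum levy is the binding amount.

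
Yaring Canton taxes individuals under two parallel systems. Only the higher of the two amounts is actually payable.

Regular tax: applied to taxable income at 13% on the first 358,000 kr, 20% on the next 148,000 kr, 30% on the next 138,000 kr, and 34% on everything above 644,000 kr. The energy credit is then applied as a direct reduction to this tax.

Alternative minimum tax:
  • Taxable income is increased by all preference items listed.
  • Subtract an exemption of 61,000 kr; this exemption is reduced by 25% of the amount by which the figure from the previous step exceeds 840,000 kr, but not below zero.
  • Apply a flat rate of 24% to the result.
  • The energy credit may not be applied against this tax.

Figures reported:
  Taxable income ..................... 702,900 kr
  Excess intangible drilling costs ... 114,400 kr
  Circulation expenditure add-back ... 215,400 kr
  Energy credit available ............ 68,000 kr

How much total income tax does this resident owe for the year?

244,770 kr

Alternative minimum tax:
  Adjusted income: 702,900 kr + 114,400 kr + 215,400 kr = 1,032,700 kr
  Exemption: 61,000 kr − 25% × (1,032,700 kr − 840,000 kr) = 61,000 kr − 48,175 kr = 12,825 kr
  Base: 1,032,700 kr − 12,825 kr = 1,019,875 kr
  1,019,875 kr × 24% = 244,770 kr

Regular tax:
  358,000 kr × 13% = 46,540 kr
  148,000 kr × 20% = 29,600 kr
  138,000 kr × 30% = 41,400 kr
  58,900 kr × 34% = 20,026 kr
  → 137,566 kr
  Less energy credit 68,000 kr → 69,566 kr

244,770 kr > 69,566 kr, so the alternative minimum tax is the binding amount.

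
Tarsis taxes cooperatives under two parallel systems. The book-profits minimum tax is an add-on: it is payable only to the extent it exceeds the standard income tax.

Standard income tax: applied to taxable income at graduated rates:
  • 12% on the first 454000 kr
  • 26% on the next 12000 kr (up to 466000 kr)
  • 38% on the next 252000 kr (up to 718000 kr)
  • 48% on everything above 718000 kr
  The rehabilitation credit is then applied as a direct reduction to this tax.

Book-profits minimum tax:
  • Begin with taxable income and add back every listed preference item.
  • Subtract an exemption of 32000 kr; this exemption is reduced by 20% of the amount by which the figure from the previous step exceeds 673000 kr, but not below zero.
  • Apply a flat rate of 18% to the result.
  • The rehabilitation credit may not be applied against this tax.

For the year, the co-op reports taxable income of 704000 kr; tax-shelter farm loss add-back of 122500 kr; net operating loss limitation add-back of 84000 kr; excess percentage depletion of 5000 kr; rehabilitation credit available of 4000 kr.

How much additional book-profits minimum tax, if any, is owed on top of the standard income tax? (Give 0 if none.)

Book-profits minimum tax:
  Adjusted income: 704000 kr + 122500 kr + 84000 kr + 5000 kr = 915500 kr
  Exemption: 20% × (915500 kr − 673000 kr) = 48500 kr ≥ 32000 kr, so the exemption is fully phased out
  Base: 915500 kr − 0 kr = 915500 kr
  915500 kr × 18% = 164790 kr

Standard income tax:
  454000 kr × 12% = 54480 kr
  12000 kr × 26% = 3120 kr
  238000 kr × 38% = 90440 kr
  → 148040 kr
  Less rehabilitation credit 4000 kr → 144040 kr

Excess of book-profits minimum tax over standard income tax: 164790 kr − 144040 kr = 20750 kr.

20750 kr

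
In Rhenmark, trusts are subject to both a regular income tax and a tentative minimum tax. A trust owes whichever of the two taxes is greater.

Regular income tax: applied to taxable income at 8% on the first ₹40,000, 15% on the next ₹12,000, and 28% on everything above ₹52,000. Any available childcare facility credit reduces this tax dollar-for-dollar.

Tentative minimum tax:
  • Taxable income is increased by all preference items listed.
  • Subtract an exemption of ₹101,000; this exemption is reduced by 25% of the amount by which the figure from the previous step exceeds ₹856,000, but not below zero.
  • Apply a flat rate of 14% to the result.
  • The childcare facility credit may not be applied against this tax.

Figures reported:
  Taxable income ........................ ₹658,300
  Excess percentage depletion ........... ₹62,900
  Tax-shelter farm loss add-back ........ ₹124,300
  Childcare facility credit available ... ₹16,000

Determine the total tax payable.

₹158,764

Regular income tax:
  ₹40,000 × 8% = ₹3,200
  ₹12,000 × 15% = ₹1,800
  ₹606,300 × 28% = ₹169,764
  → ₹174,764
  Less childcare facility credit ₹16,000 → ₹158,764

Tentative minimum tax:
  Adjusted income: ₹658,300 + ₹62,900 + ₹124,300 = ₹845,500
  Exemption: ₹845,500 ≤ ₹856,000, so full ₹101,000 applies
  Base: ₹845,500 − ₹101,000 = ₹744,500
  ₹744,500 × 14% = ₹104,230

₹158,764 > ₹104,230, so the regular income tax governs.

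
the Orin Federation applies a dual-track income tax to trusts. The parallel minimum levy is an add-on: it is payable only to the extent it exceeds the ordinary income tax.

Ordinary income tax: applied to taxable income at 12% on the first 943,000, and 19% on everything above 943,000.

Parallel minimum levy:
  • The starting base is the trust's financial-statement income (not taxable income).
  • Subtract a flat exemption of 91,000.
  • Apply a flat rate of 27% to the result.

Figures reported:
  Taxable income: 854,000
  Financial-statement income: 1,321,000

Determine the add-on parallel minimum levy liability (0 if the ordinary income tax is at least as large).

Ordinary income tax:
  854,000 × 12% = 102,480

Parallel minimum levy:
  Base (financial-statement income): 1,321,000
  Less exemption 91,000 → base 1,230,000
  1,230,000 × 27% = 332,100

Excess of parallel minimum levy over ordinary income tax: 332,100 − 102,480 = 229,620.

229,620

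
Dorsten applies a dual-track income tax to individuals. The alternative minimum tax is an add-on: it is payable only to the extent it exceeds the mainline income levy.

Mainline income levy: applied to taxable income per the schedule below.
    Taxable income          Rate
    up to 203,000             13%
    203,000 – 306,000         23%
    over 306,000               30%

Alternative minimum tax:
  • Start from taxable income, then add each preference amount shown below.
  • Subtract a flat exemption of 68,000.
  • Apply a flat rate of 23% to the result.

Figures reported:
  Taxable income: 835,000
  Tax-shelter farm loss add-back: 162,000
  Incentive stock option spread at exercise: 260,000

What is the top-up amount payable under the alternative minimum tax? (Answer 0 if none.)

64,690

Alternative minimum tax:
  Adjusted income: 835,000 + 162,000 + 260,000 = 1,257,000
  Less exemption 68,000 → base 1,189,000
  1,189,000 × 23% = 273,470

Mainline income levy:
  203,000 × 13% = 26,390
  103,000 × 23% = 23,690
  529,000 × 30% = 158,700
  → 208,780

Excess of alternative minimum tax over mainline income levy: 273,470 − 208,780 = 64,690.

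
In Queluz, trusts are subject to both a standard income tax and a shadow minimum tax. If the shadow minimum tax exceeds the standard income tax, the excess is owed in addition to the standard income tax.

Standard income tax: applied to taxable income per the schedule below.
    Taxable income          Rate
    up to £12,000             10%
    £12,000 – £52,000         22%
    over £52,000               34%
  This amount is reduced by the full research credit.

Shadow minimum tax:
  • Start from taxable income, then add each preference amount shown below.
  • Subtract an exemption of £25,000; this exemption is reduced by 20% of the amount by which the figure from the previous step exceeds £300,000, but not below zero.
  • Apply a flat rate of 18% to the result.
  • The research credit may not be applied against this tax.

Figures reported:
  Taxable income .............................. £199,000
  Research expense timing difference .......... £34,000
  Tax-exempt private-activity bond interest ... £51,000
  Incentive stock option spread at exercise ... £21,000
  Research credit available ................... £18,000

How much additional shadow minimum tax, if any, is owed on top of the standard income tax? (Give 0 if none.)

Shadow minimum tax:
  Adjusted income: £199,000 + £34,000 + £51,000 + £21,000 = £305,000
  Exemption: £25,000 − 20% × (£305,000 − £300,000) = £25,000 − £1,000 = £24,000
  Base: £305,000 − £24,000 = £281,000
  £281,000 × 18% = £50,580

Standard income tax:
  £12,000 × 10% = £1,200
  £40,000 × 22% = £8,800
  £147,000 × 34% = £49,980
  → £59,980
  Less research credit £18,000 → £41,980

Excess of shadow minimum tax over standard income tax: £50,580 − £41,980 = £8,600.

£8,600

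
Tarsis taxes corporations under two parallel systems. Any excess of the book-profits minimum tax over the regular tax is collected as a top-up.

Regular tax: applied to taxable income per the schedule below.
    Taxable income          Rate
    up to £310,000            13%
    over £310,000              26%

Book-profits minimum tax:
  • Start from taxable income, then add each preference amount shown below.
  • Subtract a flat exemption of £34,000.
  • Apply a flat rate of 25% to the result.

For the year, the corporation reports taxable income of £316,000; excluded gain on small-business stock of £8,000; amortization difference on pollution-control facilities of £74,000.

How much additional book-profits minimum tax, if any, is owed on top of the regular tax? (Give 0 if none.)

£49,140

Book-profits minimum tax:
  Adjusted income: £316,000 + £8,000 + £74,000 = £398,000
  Less exemption £34,000 → base £364,000
  £364,000 × 25% = £91,000

Regular tax:
  £310,000 × 13% = £40,300
  £6,000 × 26% = £1,560
  → £41,860

Excess of book-profits minimum tax over regular tax: £91,000 − £41,860 = £49,140.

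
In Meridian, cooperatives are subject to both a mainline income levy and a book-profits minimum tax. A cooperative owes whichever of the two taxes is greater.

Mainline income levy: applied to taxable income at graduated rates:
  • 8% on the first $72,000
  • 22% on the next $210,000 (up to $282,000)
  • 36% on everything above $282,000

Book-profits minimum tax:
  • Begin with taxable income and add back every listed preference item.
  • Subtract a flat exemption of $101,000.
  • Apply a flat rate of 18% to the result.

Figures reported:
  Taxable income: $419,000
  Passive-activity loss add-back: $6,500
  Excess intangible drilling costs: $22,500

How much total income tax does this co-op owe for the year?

$101,280

Book-profits minimum tax:
  Adjusted income: $419,000 + $6,500 + $22,500 = $448,000
  Less exemption $101,000 → base $347,000
  $347,000 × 18% = $62,460

Mainline income levy:
  $72,000 × 8% = $5,760
  $210,000 × 22% = $46,200
  $137,000 × 36% = $49,320
  → $101,280

$101,280 > $62,460, so the mainline income levy governs.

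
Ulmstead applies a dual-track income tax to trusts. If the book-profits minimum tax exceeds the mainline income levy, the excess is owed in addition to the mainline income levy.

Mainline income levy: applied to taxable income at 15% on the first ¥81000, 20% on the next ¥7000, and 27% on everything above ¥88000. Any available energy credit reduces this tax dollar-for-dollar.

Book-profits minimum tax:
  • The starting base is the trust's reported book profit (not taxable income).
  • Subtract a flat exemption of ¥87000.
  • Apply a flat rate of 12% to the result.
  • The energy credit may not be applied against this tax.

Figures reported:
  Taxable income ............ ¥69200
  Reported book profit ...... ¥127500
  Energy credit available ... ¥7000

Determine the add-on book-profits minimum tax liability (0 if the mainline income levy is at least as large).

Book-profits minimum tax:
  Base (reported book profit): ¥127500
  Less exemption ¥87000 → base ¥40500
  ¥40500 × 12% = ¥4860

Mainline income levy:
  ¥69200 × 15% = ¥10380
  Less energy credit ¥7000 → ¥3380

Excess of book-profits minimum tax over mainline income levy: ¥4860 − ¥3380 = ¥1480.

¥1480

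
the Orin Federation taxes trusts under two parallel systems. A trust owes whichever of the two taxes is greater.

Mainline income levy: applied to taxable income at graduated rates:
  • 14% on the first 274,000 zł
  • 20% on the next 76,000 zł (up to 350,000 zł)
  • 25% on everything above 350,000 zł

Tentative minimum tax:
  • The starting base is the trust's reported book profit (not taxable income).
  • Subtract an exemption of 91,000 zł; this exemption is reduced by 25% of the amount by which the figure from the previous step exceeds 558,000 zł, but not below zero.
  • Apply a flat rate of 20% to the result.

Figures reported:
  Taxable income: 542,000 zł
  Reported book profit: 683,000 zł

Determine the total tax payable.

Tentative minimum tax:
  Base (reported book profit): 683,000 zł
  Exemption: 91,000 zł − 25% × (683,000 zł − 558,000 zł) = 91,000 zł − 31,250 zł = 59,750 zł
  Base: 683,000 zł − 59,750 zł = 623,250 zł
  623,250 zł × 20% = 124,650 zł

Mainline income levy:
  274,000 zł × 14% = 38,360 zł
  76,000 zł × 20% = 15,200 zł
  192,000 zł × 25% = 48,000 zł
  → 101,560 zł

124,650 zł > 101,560 zł, so the tentative minimum tax is the binding amount.

124,650 zł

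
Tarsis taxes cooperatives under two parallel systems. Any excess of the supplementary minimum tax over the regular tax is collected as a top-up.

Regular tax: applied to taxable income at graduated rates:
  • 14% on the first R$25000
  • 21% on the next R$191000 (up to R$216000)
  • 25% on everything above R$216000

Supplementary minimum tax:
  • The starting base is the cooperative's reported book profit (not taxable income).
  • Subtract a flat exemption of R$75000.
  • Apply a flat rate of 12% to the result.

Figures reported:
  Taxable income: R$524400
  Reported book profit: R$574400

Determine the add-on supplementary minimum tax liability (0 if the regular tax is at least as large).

R$0

Regular tax:
  R$25000 × 14% = R$3500
  R$191000 × 21% = R$40110
  R$308400 × 25% = R$77100
  → R$120710

Supplementary minimum tax:
  Base (reported book profit): R$574400
  Less exemption R$75000 → base R$499400
  R$499400 × 12% = R$59928

R$59928 ≤ R$120710, so no add-on is due.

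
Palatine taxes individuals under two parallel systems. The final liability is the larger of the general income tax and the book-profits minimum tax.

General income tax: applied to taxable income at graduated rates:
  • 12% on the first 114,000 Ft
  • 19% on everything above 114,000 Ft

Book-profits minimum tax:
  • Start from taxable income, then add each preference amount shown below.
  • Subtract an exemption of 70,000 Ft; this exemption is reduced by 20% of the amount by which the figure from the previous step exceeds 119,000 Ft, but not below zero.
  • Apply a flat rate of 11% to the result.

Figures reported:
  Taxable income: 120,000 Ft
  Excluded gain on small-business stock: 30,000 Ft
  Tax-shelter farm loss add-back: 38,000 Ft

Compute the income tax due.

Book-profits minimum tax:
  Adjusted income: 120,000 Ft + 30,000 Ft + 38,000 Ft = 188,000 Ft
  Exemption: 70,000 Ft − 20% × (188,000 Ft − 119,000 Ft) = 70,000 Ft − 13,800 Ft = 56,200 Ft
  Base: 188,000 Ft − 56,200 Ft = 131,800 Ft
  131,800 Ft × 11% = 14,498 Ft

General income tax:
  114,000 Ft × 12% = 13,680 Ft
  6,000 Ft × 19% = 1,140 Ft
  → 14,820 Ft

14,820 Ft > 14,498 Ft, so the general income tax governs.

14,820 Ft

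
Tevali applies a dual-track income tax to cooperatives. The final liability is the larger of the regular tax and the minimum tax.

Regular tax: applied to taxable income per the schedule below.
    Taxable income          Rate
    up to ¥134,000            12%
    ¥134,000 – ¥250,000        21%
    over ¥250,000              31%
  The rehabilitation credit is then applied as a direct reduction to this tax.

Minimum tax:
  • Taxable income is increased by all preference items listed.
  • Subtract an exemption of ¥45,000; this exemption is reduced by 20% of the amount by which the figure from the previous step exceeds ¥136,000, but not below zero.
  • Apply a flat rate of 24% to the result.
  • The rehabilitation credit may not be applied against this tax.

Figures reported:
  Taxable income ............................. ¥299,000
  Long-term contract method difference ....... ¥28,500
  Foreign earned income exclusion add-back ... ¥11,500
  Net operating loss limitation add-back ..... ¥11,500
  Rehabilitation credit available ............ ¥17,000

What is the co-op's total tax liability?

¥83,616

Regular tax:
  ¥134,000 × 12% = ¥16,080
  ¥116,000 × 21% = ¥24,360
  ¥49,000 × 31% = ¥15,190
  → ¥55,630
  Less rehabilitation credit ¥17,000 → ¥38,630

Minimum tax:
  Adjusted income: ¥299,000 + ¥28,500 + ¥11,500 + ¥11,500 = ¥350,500
  Exemption: ¥45,000 − 20% × (¥350,500 − ¥136,000) = ¥45,000 − ¥42,900 = ¥2,100
  Base: ¥350,500 − ¥2,100 = ¥348,400
  ¥348,400 × 24% = ¥83,616

¥83,616 > ¥38,630, so the minimum tax is the binding amount.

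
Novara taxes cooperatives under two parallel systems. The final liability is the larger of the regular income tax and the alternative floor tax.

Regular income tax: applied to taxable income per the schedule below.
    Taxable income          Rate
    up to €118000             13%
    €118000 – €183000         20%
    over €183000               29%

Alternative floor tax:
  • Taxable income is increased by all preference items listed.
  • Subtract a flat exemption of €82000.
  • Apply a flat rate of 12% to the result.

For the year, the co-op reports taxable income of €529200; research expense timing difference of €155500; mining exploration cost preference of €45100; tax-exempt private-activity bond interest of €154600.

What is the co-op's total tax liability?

Alternative floor tax:
  Adjusted income: €529200 + €155500 + €45100 + €154600 = €884400
  Less exemption €82000 → base €802400
  €802400 × 12% = €96288

Regular income tax:
  €118000 × 13% = €15340
  €65000 × 20% = €13000
  €346200 × 29% = €100398
  → €128738

€128738 > €96288, so the regular income tax governs.

€128738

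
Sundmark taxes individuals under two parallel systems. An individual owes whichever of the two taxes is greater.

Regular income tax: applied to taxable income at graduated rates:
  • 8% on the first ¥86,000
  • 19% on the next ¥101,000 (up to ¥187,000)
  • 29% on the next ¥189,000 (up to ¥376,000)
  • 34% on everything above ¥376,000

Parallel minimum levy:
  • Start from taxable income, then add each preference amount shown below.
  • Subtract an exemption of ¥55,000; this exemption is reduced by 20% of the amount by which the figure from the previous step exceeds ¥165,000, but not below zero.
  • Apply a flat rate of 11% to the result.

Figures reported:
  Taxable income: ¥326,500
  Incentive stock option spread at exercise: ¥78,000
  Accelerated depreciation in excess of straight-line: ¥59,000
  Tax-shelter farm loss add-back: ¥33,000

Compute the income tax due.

¥66,525

Parallel minimum levy:
  Adjusted income: ¥326,500 + ¥78,000 + ¥59,000 + ¥33,000 = ¥496,500
  Exemption: 20% × (¥496,500 − ¥165,000) = ¥66,300 ≥ ¥55,000, so the exemption is fully phased out
  Base: ¥496,500 − ¥0 = ¥496,500
  ¥496,500 × 11% = ¥54,615

Regular income tax:
  ¥86,000 × 8% = ¥6,880
  ¥101,000 × 19% = ¥19,190
  ¥139,500 × 29% = ¥40,455
  → ¥66,525

¥66,525 > ¥54,615, so the regular income tax governs.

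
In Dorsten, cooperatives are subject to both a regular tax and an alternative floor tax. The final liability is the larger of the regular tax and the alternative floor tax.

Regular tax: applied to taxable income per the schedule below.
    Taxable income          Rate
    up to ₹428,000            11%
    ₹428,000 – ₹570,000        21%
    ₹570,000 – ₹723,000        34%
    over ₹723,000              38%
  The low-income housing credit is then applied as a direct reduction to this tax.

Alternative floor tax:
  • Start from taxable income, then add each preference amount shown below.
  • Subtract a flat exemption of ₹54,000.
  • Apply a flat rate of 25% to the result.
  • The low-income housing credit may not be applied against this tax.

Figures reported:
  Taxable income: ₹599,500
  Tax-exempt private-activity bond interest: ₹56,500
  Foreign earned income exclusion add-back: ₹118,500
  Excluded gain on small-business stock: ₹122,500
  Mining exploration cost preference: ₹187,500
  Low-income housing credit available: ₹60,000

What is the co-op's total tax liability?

Regular tax:
  ₹428,000 × 11% = ₹47,080
  ₹142,000 × 21% = ₹29,820
  ₹29,500 × 34% = ₹10,030
  → ₹86,930
  Less low-income housing credit ₹60,000 → ₹26,930

Alternative floor tax:
  Adjusted income: ₹599,500 + ₹56,500 + ₹118,500 + ₹122,500 + ₹187,500 = ₹1,084,500
  Less exemption ₹54,000 → base ₹1,030,500
  ₹1,030,500 × 25% = ₹257,625

₹257,625 > ₹26,930, so the alternative floor tax is the binding amount.

₹257,625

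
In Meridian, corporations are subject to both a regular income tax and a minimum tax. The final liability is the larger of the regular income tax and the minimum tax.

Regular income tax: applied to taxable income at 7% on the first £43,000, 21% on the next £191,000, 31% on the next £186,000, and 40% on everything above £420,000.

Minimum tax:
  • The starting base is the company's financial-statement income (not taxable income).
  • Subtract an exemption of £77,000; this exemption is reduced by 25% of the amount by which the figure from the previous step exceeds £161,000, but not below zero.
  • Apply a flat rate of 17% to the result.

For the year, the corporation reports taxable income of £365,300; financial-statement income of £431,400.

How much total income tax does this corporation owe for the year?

£83,823

Regular income tax:
  £43,000 × 7% = £3,010
  £191,000 × 21% = £40,110
  £131,300 × 31% = £40,703
  → £83,823

Minimum tax:
  Base (financial-statement income): £431,400
  Exemption: £77,000 − 25% × (£431,400 − £161,000) = £77,000 − £67,600 = £9,400
  Base: £431,400 − £9,400 = £422,000
  £422,000 × 17% = £71,740

£83,823 > £71,740, so the regular income tax governs.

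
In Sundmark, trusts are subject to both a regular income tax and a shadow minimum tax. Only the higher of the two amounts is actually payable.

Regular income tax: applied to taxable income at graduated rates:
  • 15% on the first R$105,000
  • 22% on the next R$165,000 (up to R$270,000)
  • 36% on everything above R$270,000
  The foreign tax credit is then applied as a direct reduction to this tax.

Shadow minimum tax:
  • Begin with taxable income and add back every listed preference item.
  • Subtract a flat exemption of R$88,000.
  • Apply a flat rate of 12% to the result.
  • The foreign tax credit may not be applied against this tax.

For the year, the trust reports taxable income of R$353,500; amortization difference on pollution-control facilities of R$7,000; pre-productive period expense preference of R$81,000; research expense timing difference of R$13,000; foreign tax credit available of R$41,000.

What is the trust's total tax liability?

Shadow minimum tax:
  Adjusted income: R$353,500 + R$7,000 + R$81,000 + R$13,000 = R$454,500
  Less exemption R$88,000 → base R$366,500
  R$366,500 × 12% = R$43,980

Regular income tax:
  R$105,000 × 15% = R$15,750
  R$165,000 × 22% = R$36,300
  R$83,500 × 36% = R$30,060
  → R$82,110
  Less foreign tax credit R$41,000 → R$41,110

R$43,980 > R$41,110, so the shadow minimum tax is the binding amount.

R$43,980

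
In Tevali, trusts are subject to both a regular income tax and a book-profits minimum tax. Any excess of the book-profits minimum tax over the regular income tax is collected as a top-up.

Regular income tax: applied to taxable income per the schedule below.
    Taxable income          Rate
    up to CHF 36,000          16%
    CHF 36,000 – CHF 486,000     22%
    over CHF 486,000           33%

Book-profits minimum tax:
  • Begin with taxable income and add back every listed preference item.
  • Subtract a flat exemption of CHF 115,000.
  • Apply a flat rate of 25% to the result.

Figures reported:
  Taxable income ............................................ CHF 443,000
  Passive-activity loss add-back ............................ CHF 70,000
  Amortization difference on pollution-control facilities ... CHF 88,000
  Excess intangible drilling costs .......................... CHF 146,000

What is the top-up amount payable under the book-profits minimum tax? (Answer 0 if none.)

CHF 62,700

Regular income tax:
  CHF 36,000 × 16% = CHF 5,760
  CHF 407,000 × 22% = CHF 89,540
  → CHF 95,300

Book-profits minimum tax:
  Adjusted income: CHF 443,000 + CHF 70,000 + CHF 88,000 + CHF 146,000 = CHF 747,000
  Less exemption CHF 115,000 → base CHF 632,000
  CHF 632,000 × 25% = CHF 158,000

Excess of book-profits minimum tax over regular income tax: CHF 158,000 − CHF 95,300 = CHF 62,700.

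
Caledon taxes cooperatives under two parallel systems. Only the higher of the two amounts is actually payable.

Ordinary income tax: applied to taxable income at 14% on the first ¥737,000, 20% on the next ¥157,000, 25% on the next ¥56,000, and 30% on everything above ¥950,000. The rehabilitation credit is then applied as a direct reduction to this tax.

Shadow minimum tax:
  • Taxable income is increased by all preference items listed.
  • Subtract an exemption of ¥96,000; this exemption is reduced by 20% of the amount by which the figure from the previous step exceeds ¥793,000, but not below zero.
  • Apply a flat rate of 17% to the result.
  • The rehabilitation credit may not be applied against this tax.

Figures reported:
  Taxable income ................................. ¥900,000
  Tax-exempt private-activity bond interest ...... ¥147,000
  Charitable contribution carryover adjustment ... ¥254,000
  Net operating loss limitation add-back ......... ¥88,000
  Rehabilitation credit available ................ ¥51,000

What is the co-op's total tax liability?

Shadow minimum tax:
  Adjusted income: ¥900,000 + ¥147,000 + ¥254,000 + ¥88,000 = ¥1,389,000
  Exemption: 20% × (¥1,389,000 − ¥793,000) = ¥119,200 ≥ ¥96,000, so the exemption is fully phased out
  Base: ¥1,389,000 − ¥0 = ¥1,389,000
  ¥1,389,000 × 17% = ¥236,130

Ordinary income tax:
  ¥737,000 × 14% = ¥103,180
  ¥157,000 × 20% = ¥31,400
  ¥6,000 × 25% = ¥1,500
  → ¥136,080
  Less rehabilitation credit ¥51,000 → ¥85,080

¥236,130 > ¥85,080, so the shadow minimum tax is the binding amount.

¥236,130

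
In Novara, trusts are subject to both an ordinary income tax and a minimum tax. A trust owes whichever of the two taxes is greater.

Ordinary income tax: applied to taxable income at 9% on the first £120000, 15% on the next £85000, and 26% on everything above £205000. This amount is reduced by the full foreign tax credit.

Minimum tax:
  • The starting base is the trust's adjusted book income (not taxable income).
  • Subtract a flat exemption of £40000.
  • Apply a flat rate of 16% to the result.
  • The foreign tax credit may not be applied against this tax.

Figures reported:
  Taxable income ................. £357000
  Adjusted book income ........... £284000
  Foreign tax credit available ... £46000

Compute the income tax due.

£39040

Ordinary income tax:
  £120000 × 9% = £10800
  £85000 × 15% = £12750
  £152000 × 26% = £39520
  → £63070
  Less foreign tax credit £46000 → £17070

Minimum tax:
  Base (adjusted book income): £284000
  Less exemption £40000 → base £244000
  £244000 × 16% = £39040

£39040 > £17070, so the minimum tax is the binding amount.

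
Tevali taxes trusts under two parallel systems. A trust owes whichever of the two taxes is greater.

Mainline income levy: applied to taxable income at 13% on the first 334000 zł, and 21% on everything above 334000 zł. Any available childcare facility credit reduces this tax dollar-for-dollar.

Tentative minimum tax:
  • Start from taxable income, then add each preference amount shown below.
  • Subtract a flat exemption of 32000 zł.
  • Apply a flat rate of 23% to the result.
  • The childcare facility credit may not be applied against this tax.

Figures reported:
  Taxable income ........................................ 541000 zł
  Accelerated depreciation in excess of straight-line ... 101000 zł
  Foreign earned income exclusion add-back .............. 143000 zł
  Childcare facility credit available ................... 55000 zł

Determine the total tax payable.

Tentative minimum tax:
  Adjusted income: 541000 zł + 101000 zł + 143000 zł = 785000 zł
  Less exemption 32000 zł → base 753000 zł
  753000 zł × 23% = 173190 zł

Mainline income levy:
  334000 zł × 13% = 43420 zł
  207000 zł × 21% = 43470 zł
  → 86890 zł
  Less childcare facility credit 55000 zł → 31890 zł

173190 zł > 31890 zł, so the tentative minimum tax is the binding amount.

173190 zł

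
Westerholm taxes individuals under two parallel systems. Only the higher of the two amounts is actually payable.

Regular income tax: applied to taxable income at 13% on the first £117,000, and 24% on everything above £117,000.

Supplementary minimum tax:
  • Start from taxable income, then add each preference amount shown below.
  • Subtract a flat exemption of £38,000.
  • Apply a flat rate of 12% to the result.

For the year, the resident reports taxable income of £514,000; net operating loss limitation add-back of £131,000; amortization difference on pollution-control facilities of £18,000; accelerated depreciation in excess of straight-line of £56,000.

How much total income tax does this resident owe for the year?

£110,490

Regular income tax:
  £117,000 × 13% = £15,210
  £397,000 × 24% = £95,280
  → £110,490

Supplementary minimum tax:
  Adjusted income: £514,000 + £131,000 + £18,000 + £56,000 = £719,000
  Less exemption £38,000 → base £681,000
  £681,000 × 12% = £81,720

£110,490 > £81,720, so the regular income tax governs.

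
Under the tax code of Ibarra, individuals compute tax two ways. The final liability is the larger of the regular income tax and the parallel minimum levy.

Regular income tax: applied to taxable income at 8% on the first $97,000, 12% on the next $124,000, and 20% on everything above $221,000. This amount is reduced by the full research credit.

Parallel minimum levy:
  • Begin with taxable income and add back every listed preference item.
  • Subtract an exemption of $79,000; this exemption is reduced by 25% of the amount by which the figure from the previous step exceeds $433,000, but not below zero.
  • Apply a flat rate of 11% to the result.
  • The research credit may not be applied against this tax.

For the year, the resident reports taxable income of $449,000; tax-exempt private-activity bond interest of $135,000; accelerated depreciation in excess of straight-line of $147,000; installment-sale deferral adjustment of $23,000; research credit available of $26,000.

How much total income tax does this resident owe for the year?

Regular income tax:
  $97,000 × 8% = $7,760
  $124,000 × 12% = $14,880
  $228,000 × 20% = $45,600
  → $68,240
  Less research credit $26,000 → $42,240

Parallel minimum levy:
  Adjusted income: $449,000 + $135,000 + $147,000 + $23,000 = $754,000
  Exemption: 25% × ($754,000 − $433,000) = $80,250 ≥ $79,000, so the exemption is fully phased out
  Base: $754,000 − $0 = $754,000
  $754,000 × 11% = $82,940

$82,940 > $42,240, so the parallel minimum levy is the binding amount.

$82,940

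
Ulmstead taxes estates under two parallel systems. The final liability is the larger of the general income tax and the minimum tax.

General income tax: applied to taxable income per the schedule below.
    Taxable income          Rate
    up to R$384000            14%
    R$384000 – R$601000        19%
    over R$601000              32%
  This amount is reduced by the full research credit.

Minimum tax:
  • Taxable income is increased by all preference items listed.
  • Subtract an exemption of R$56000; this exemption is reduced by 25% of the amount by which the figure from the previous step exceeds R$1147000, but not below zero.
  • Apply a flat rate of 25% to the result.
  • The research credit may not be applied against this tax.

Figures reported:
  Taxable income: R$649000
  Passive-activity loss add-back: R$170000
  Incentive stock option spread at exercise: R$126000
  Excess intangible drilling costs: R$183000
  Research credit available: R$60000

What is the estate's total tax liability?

General income tax:
  R$384000 × 14% = R$53760
  R$217000 × 19% = R$41230
  R$48000 × 32% = R$15360
  → R$110350
  Less research credit R$60000 → R$50350

Minimum tax:
  Adjusted income: R$649000 + R$170000 + R$126000 + R$183000 = R$1128000
  Exemption: R$1128000 ≤ R$1147000, so full R$56000 applies
  Base: R$1128000 − R$56000 = R$1072000
  R$1072000 × 25% = R$268000

R$268000 > R$50350, so the minimum tax is the binding amount.

R$268000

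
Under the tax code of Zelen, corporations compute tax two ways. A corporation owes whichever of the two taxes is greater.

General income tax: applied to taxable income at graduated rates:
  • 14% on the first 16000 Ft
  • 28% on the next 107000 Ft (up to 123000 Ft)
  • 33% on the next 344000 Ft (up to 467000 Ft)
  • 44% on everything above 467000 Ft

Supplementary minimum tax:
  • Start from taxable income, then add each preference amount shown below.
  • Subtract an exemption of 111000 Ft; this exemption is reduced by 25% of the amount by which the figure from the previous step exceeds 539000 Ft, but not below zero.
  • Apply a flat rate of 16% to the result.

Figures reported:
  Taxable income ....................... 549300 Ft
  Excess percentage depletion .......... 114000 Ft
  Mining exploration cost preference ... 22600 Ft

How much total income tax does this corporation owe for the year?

181932 Ft

Supplementary minimum tax:
  Adjusted income: 549300 Ft + 114000 Ft + 22600 Ft = 685900 Ft
  Exemption: 111000 Ft − 25% × (685900 Ft − 539000 Ft) = 111000 Ft − 36725 Ft = 74275 Ft
  Base: 685900 Ft − 74275 Ft = 611625 Ft
  611625 Ft × 16% = 97860 Ft

General income tax:
  16000 Ft × 14% = 2240 Ft
  107000 Ft × 28% = 29960 Ft
  344000 Ft × 33% = 113520 Ft
  82300 Ft × 44% = 36212 Ft
  → 181932 Ft

181932 Ft > 97860 Ft, so the general income tax governs.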